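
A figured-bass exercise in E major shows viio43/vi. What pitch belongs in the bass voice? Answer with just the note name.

The applied chord viio43/vi is rooted on B#: B#-D#-F#-A.
The figure 43 means second inversion — the fifth is in the bass.

F#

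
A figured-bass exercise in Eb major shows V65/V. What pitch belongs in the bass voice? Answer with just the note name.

A

The applied chord V65/V is rooted on F: F-A-C-Eb.
The figure 65 means first inversion — the third is in the bass.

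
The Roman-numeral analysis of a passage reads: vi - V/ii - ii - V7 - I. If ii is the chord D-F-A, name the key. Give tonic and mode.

C major

The anchor chord is a minor triad on D, labeled ii.
Counting down one scale step from D places the tonic on C; a minor triad on degree 2 is diatonic only in major.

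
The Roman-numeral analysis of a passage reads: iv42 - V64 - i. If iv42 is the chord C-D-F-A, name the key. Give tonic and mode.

A minor

The chord Dm7/C is a minor seventh chord rooted on D; its label is iv42.
If D is scale degree 4 and the mode makes that degree carry a minor seventh chord, the tonic is A and the mode is minor.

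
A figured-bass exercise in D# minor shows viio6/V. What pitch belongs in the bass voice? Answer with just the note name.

B#

The applied chord viio6/V is rooted on G##: G##-B#-D#.
The figure 6 means first inversion — the third is in the bass.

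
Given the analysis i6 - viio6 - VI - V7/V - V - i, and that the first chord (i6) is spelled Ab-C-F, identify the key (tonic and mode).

F minor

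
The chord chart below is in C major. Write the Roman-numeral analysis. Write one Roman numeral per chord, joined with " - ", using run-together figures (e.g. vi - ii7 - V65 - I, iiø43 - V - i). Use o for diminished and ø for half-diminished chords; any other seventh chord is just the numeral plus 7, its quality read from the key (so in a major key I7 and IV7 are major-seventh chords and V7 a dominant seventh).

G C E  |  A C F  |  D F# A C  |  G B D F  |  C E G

I64 - IV6 - V7/V - V7 - I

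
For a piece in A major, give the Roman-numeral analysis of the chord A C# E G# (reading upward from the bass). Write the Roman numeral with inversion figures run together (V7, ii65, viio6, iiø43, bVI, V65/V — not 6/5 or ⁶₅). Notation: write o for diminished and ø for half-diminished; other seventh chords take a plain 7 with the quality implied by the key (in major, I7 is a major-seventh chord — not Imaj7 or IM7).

I7

Stacked in thirds the chord is A-C#-E-G#: a major seventh chord on A.
In A major, A is the tonic; the diatonic major seventh chord there is I7.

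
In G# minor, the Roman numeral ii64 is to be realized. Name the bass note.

ii in G# minor has root A#; the chord is A#-C#-E#.
The figure 64 means second inversion — the fifth is in the bass.

E#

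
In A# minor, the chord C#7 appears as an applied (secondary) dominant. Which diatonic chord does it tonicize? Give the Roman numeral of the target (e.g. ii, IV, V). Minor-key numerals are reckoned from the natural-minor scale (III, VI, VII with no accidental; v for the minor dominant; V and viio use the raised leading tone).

The chord is a dominant seventh chord on C#.
A dominant resolves down a perfect fifth: C# → F#. In A# minor, F# is scale degree 6, i.e. VI.

VI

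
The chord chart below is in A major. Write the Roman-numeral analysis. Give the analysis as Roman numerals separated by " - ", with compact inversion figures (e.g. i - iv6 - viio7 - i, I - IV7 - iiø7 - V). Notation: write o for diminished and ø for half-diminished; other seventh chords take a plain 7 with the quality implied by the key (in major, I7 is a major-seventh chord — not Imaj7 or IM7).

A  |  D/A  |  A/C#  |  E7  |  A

A: root A is the tonic; major triad there is I.
D/A: major triad on D = scale degree 4 → IV64.
A/C#: major triad on A = scale degree 1 → I6.
E7 has root E, degree 5 in A major, so V7.
A: root A is the tonic; major triad there is I.

I - IV64 - I6 - V7 - I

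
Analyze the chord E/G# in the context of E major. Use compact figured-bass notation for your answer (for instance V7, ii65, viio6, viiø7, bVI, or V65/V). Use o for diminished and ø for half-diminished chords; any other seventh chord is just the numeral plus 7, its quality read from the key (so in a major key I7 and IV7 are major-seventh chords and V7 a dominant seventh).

I6

Stacked in thirds the chord is E-G#-B: a major triad on E.
In E major, E is the tonic; the diatonic major triad there is I.
With G# in the bass the chord is in first inversion, so the figured bass is 6.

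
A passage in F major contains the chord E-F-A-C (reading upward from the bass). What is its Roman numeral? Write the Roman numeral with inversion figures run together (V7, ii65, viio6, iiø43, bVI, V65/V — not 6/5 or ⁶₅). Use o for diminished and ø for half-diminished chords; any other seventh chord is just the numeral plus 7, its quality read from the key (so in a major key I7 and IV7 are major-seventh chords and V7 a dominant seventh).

I42

Stacked in thirds the chord is F-A-C-E: a major seventh chord on F.
In F major, F is the tonic; the diatonic major seventh chord there is I7.
With E in the bass the chord is in third inversion, so the figured bass is 42.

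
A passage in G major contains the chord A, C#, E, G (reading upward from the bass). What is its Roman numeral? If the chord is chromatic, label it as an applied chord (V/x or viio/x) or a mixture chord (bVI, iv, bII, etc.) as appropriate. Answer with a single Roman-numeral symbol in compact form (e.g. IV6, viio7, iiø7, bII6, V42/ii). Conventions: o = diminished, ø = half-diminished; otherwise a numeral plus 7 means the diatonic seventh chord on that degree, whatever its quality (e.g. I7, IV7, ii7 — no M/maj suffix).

Stacked in thirds the chord is A-C#-E-G: a dominant seventh chord on A.
A is not a diatonic chord root with this quality in G major, but it lies a perfect fifth above D (V), so the chord functions as an applied dominant of V.

V7/V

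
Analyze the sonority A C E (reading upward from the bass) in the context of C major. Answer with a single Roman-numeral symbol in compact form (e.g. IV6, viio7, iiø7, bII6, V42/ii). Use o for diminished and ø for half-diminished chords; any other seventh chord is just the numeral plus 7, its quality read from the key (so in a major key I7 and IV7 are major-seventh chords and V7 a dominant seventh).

vi

The pitches A-C-E form a minor triad rooted on A.
In C major, A is the submediant; the diatonic minor triad there is vi.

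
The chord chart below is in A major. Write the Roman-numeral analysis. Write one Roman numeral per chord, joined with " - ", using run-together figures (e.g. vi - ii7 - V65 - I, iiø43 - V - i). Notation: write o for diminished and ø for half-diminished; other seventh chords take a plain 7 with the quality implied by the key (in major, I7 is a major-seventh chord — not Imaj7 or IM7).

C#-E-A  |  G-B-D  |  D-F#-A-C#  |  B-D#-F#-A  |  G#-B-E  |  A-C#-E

I6 - bVII - IV7 - V7/V - V6 - I

C#-E-A has root A, degree 1 in A major, so I6.
G-B-D: G with this quality isn't in the key; it's bVII, borrowed from the parallel minor.
D-F#-A-C#: major seventh chord on D = scale degree 4 → IV7.
B-D#-F#-A: a dominant seventh chord on B, the applied dominant of V → V7/V.
G#-B-E: major triad on E = scale degree 5 → V6.
A-C#-E: major triad on A = scale degree 1 → I.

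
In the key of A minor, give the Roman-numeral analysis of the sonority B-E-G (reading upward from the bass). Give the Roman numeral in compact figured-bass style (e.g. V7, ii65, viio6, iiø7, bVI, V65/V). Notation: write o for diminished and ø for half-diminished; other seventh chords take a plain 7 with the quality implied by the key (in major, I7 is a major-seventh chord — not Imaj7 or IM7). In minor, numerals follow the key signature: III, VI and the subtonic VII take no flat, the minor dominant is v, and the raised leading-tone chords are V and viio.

Stacked in thirds the chord is E-G-B: a minor triad on E.
E is scale degree 5 in A minor, and a minor triad on that degree is written v.
With B in the bass the chord is in second inversion, so the figured bass is 64.

v64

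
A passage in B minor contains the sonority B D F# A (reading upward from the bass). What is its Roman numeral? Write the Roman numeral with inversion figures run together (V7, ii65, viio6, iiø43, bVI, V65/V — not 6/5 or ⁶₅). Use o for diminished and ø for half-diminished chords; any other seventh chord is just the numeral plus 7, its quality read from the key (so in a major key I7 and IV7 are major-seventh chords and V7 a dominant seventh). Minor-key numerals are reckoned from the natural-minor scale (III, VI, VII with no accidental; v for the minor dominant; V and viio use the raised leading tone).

The pitches B-D-F#-A form a minor seventh chord rooted on B.
B is scale degree 1 in B minor, and a minor seventh chord on that degree is written i7.

i7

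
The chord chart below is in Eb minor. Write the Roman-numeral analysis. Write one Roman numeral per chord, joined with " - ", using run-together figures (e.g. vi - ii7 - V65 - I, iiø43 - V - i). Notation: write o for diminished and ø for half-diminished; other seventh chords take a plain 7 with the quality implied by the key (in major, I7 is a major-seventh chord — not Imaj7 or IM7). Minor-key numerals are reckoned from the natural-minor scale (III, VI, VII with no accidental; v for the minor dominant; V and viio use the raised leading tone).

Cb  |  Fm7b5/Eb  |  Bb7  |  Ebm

VI - iiø42 - V7 - i

Cb: major triad on Cb = scale degree 6 → VI.
Fm7b5/Eb has root F, degree 2 in Eb minor, so iiø42.
Bb7: dominant seventh chord on Bb = scale degree 5 → V7.
Ebm: minor triad on Eb = scale degree 1 → i.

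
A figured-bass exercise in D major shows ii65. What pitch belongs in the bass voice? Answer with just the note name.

G

ii in D major has root E; the chord is E-G-B-D.
The figure 65 means first inversion — the third is in the bass.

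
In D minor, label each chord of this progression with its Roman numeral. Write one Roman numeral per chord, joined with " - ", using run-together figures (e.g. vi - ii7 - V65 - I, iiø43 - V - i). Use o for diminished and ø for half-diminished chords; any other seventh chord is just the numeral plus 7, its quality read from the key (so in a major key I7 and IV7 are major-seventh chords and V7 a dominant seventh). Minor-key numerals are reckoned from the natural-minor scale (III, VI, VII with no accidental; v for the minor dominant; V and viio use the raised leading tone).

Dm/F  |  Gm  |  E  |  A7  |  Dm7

i6 - iv - V/V - V7 - i7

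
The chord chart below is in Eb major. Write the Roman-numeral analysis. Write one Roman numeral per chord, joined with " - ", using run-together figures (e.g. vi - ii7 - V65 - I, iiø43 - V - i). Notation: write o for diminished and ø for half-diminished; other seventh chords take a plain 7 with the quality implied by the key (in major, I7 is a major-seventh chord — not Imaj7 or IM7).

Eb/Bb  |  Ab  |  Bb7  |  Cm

I64 - IV - V7 - vi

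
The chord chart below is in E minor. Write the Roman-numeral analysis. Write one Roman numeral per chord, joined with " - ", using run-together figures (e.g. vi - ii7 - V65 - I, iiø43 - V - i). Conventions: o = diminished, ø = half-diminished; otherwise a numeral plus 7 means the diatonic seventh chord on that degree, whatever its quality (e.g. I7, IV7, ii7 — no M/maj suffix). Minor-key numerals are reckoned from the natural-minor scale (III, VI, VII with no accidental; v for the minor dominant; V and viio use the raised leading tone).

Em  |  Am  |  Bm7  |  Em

Em has root E, degree 1 in E minor, so i.
Am has root A, degree 4 in E minor, so iv.
Bm7: minor seventh chord on B = scale degree 5 → v7.
Em has root E, degree 1 in E minor, so i.

i - iv - v7 - i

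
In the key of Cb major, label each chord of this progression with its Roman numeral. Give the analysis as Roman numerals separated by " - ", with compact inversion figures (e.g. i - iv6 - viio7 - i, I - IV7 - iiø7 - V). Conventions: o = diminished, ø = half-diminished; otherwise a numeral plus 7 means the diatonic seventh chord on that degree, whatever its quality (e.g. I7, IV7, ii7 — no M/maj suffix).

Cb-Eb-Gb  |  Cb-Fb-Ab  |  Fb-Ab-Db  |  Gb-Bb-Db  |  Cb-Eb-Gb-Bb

I - IV64 - ii6 - V - I7

Cb-Eb-Gb: major triad on Cb = scale degree 1 → I.
Cb-Fb-Ab has root Fb, degree 4 in Cb major, so IV64.
Fb-Ab-Db has root Db, degree 2 in Cb major, so ii6.
Gb-Bb-Db: root Gb is the dominant; major triad there is V.
Cb-Eb-Gb-Bb: major seventh chord on Cb = scale degree 1 → I7.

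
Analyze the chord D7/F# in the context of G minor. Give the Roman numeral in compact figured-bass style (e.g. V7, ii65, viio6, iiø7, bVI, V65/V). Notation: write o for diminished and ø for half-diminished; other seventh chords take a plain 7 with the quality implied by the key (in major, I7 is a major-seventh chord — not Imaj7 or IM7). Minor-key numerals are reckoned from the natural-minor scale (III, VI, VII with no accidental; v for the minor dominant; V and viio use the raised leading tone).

V65

Stacked in thirds the chord is D-F#-A-C: a dominant seventh chord on D.
In G minor, D is the dominant; the diatonic dominant seventh chord there is V7.
With F# in the bass the chord is in first inversion, so the figured bass is 65.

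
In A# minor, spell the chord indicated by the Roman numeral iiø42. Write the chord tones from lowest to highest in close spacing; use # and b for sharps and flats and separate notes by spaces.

A# B# D# F#

The numeral's case and figure indicate a half-diminished seventh chord. In A# minor its root, scale degree 2, is B#.
Stacking thirds from B# gives B#-D#-F#-A#.
With the 42 figure the chord is in third inversion; from the bass A# upward in close position it reads A#-B#-D#-F#.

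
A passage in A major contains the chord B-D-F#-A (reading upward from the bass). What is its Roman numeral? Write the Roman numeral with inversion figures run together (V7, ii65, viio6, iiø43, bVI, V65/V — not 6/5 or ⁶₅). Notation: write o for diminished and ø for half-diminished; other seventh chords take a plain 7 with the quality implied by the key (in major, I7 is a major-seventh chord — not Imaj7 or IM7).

The pitches B-D-F#-A form a minor seventh chord rooted on B.
In A major, B is the supertonic; the diatonic minor seventh chord there is ii7.

ii7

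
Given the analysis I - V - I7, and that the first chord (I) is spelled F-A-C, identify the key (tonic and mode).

The chord F is a major triad rooted on F; its label is I.
If F is scale degree 1 and the mode makes that degree carry a major triad, the tonic is F and the mode is major.

F major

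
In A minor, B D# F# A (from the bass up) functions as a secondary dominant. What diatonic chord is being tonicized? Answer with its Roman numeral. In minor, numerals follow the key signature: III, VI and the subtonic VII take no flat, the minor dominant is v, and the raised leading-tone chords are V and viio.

The chord is a dominant seventh chord on B.
A dominant resolves down a perfect fifth: B → E. In A minor, E is scale degree 5, i.e. V.

V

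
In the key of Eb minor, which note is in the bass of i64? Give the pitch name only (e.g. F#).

Bb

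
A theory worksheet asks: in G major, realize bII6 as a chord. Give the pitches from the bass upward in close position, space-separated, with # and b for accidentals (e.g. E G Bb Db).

C Eb Ab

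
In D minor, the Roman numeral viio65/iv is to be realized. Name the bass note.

A

The applied chord viio65/iv is rooted on F#: F#-A-C-Eb.
The figure 65 means first inversion — the third is in the bass.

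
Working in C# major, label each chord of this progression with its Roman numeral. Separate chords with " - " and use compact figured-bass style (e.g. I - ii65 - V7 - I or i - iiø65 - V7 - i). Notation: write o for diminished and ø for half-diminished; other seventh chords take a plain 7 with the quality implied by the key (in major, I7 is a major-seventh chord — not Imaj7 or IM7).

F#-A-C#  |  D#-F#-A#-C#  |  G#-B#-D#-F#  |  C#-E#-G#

iv - ii7 - V7 - I

F#-A-C#: F# with this quality isn't in the key; it's iv, borrowed from the parallel minor.
D#-F#-A#-C# has root D#, degree 2 in C# major, so ii7.
G#-B#-D#-F# has root G#, degree 5 in C# major, so V7.
C#-E#-G#: major triad on C# = scale degree 1 → I.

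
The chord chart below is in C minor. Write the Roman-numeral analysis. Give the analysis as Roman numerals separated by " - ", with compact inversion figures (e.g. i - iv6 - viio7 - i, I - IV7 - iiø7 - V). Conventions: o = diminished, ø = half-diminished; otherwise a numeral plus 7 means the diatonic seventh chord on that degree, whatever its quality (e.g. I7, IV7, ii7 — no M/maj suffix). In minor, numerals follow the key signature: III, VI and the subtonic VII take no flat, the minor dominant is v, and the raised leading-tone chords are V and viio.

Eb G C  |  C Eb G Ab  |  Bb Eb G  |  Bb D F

i6 - VI65 - III64 - VII

Eb-G-C: root C is the tonic; minor triad there is i6.
C-Eb-G-Ab has root Ab, degree 6 in C minor, so VI65.
Bb-Eb-G: major triad on Eb = scale degree 3 → III64.
Bb-D-F: major triad on Bb = scale degree 7 → VII.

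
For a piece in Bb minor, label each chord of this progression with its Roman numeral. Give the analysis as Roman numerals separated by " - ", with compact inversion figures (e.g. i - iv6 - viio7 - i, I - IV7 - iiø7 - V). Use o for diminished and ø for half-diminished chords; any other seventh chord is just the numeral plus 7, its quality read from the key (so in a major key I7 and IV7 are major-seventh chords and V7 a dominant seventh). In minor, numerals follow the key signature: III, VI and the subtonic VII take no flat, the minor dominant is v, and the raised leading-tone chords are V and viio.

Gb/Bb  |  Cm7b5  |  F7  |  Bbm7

VI6 - iiø7 - V7 - i7

Gb/Bb: root Gb is the submediant; major triad there is VI6.
Cm7b5: root C is the supertonic; half-diminished seventh chord there is iiø7.
F7: dominant seventh chord on F = scale degree 5 → V7.
Bbm7 has root Bb, degree 1 in Bb minor, so i7.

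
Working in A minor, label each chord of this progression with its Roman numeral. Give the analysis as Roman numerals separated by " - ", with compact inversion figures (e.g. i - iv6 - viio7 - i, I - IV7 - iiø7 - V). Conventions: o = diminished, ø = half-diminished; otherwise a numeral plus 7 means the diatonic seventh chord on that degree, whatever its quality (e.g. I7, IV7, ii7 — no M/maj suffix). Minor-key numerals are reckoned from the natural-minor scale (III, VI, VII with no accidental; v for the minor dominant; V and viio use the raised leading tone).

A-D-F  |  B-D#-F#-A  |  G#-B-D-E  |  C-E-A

A-D-F has root D, degree 4 in A minor, so iv64.
B-D#-F#-A: chromatic; B is V of V, so V7/V.
G#-B-D-E: root E is the dominant; dominant seventh chord there is V65.
C-E-A: root A is the tonic; minor triad there is i6.

iv64 - V7/V - V65 - i6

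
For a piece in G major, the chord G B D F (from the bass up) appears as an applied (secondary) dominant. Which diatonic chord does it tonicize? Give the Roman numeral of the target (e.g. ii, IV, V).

IV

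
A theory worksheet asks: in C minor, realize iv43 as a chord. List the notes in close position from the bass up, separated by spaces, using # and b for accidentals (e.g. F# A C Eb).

C Eb F Ab

The numeral's case and figure indicate a minor seventh chord. In C minor its root, the fourth degree, is F.
Stacking thirds from F gives F-Ab-C-Eb.
With the 43 figure the chord is in second inversion; from the bass C upward in close position it reads C-Eb-F-Ab.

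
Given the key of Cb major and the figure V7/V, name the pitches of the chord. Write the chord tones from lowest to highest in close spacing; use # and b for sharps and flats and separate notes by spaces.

V7/V is a secondary dominant — the dominant seventh of V. V in Cb major is Gb, so the applied chord's root is Db, a perfect fifth above.
Building a dominant seventh chord on Db gives Db-F-Ab-Cb.

Db F Ab Cb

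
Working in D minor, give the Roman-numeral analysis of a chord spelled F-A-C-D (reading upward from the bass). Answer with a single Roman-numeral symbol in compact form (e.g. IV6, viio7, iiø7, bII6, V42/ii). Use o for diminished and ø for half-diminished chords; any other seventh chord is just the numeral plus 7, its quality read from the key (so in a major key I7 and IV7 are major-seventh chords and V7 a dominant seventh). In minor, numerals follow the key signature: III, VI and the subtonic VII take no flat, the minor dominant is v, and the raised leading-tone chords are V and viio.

i65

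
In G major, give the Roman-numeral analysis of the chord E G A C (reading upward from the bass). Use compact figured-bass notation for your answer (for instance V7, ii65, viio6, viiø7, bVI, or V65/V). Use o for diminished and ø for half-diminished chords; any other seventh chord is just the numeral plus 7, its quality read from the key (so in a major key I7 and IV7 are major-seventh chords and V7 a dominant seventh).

ii43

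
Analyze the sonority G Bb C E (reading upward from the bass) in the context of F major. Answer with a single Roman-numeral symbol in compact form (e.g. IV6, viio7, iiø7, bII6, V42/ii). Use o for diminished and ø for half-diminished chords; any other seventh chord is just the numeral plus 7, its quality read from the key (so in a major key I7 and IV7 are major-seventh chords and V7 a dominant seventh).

V43

Stacked in thirds the chord is C-E-G-Bb: a dominant seventh chord on C.
In F major, C is the dominant; the diatonic dominant seventh chord there is V7.
With G in the bass the chord is in second inversion, so the figured bass is 43.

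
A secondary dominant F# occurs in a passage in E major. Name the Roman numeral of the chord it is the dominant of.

The chord is a major triad on F#.
A dominant resolves down a perfect fifth: F# → B. In E major, B is scale degree 5, i.e. V.

V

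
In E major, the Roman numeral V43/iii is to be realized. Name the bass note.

A#

The applied chord V43/iii is rooted on D#: D#-F##-A#-C#.
The figure 43 means second inversion — the fifth is in the bass.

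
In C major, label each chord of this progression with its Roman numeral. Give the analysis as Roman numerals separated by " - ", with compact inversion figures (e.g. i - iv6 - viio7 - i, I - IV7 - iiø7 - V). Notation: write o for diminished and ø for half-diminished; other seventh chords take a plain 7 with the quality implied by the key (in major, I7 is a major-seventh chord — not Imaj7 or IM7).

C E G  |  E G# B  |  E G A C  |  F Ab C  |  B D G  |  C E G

I - V/vi - vi43 - iv - V6 - I

C-E-G has root C, degree 1 in C major, so I.
E-G#-B is the secondary dominant of vi (major triad on E): V/vi.
E-G-A-C has root A, degree 6 in C major, so vi43.
F-Ab-C: minor triad on F — chromatic; iv (borrowed from the parallel minor).
B-D-G: root G is the dominant; major triad there is V6.
C-E-G has root C, degree 1 in C major, so I.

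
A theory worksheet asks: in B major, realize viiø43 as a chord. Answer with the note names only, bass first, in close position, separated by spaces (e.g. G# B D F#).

E G# A# C#

The numeral's case and figure indicate a half-diminished seventh chord. In B major its root, scale degree 7, is A#.
That chord is spelled A#-C#-E-G#.
The figured bass 43 indicates second inversion, placing the fifth (E) in the bass: E-G#-A#-C#.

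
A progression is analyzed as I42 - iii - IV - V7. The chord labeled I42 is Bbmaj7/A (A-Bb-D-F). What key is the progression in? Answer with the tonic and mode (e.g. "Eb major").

The anchor chord is a major seventh chord on Bb, labeled I42.
If Bb is scale degree 1 and the mode makes that degree carry a major seventh chord, the tonic is Bb and the mode is major.

Bb major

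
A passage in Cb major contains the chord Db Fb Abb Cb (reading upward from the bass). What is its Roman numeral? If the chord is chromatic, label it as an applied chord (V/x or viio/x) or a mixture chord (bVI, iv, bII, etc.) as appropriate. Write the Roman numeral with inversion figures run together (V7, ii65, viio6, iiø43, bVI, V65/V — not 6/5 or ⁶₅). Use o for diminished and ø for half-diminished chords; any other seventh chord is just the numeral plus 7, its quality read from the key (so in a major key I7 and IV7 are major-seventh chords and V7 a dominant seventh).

iiø7

The pitches Db-Fb-Abb-Cb form a half-diminished seventh chord rooted on Db.
Db is the second degree of Cb major. This is the half-diminished supertonic seventh, borrowed from the parallel minor.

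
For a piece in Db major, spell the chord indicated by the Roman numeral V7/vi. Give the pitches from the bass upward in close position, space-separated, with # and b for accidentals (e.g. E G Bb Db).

F A C Eb

The slash means an applied dominant: we want the dominant of vi. In Db major, vi is Bb minor, and its dominant is built on F.
Building a dominant seventh chord on F gives F-A-C-Eb.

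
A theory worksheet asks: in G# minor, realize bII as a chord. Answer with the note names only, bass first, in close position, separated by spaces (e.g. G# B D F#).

A C# E

Scale degree 2 in G# minor is A#; lowering it a half step gives A. bII is the Neapolitan chord — a major triad on the lowered second degree.
So the chord is A-C#-E, a major triad.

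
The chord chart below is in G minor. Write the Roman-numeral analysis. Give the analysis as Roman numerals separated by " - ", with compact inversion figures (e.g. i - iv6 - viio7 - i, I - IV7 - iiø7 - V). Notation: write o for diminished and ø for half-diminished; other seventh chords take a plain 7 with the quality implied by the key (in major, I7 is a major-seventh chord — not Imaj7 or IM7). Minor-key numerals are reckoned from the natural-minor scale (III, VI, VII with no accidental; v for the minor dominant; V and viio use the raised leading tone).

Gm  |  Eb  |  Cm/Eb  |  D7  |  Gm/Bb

i - VI - iv6 - V7 - i6

Gm: root G is the tonic; minor triad there is i.
Eb: major triad on Eb = scale degree 6 → VI.
Cm/Eb: minor triad on C = scale degree 4 → iv6.
D7 has root D, degree 5 in G minor, so V7.
Gm/Bb: root G is the tonic; minor triad there is i6.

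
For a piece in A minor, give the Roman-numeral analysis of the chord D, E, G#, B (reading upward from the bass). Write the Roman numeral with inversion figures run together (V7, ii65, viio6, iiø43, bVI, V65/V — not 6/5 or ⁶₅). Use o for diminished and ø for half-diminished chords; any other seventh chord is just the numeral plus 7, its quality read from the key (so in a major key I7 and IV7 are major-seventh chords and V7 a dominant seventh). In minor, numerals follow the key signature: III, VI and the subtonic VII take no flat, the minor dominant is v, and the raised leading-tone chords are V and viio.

V42

Stacked in thirds the chord is E-G#-B-D: a dominant seventh chord on E.
E is scale degree 5 in A minor, and a dominant seventh chord on that degree is written V7.
With D in the bass the chord is in third inversion, so the figured bass is 42.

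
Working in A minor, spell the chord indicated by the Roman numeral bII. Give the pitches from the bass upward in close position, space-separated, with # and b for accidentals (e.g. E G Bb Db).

bII is the Neapolitan chord — a major triad on the lowered second degree. In A minor that root is Bb.
So the chord is Bb-D-F, a major triad.

Bb D F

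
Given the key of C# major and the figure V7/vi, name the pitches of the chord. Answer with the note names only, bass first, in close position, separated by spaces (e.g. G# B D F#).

E# G## B# D#

The slash means an applied dominant: we want the dominant of vi. In C# major, vi is A# minor, and its dominant is built on E#.
Building a dominant seventh chord on E# gives E#-G##-B#-D#.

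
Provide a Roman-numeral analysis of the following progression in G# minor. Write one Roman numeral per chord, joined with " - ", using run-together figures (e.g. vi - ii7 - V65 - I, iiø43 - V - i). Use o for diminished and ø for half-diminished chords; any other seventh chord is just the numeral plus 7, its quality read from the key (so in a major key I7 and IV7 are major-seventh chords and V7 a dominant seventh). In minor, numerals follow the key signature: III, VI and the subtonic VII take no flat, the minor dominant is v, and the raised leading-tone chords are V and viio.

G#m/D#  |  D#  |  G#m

i64 - V - i

G#m/D# has root G#, degree 1 in G# minor, so i64.
D#: root D# is the dominant; major triad there is V.
G#m: minor triad on G# = scale degree 1 → i.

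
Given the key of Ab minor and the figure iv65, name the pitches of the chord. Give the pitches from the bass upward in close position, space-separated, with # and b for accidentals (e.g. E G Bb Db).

Fb Ab Cb Db

In Ab minor, the fourth degree is Db, and the diatonic chord built there is a minor seventh chord.
That chord is spelled Db-Fb-Ab-Cb.
The figured bass 65 indicates first inversion, placing the third (Fb) in the bass: Fb-Ab-Cb-Db.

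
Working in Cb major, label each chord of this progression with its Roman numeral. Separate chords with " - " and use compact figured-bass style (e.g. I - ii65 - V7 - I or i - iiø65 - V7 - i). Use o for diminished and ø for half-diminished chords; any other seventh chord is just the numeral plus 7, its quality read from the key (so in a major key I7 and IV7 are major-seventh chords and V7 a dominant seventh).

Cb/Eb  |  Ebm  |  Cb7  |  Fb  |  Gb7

I6 - iii - V7/IV - IV - V7

Cb/Eb: major triad on Cb = scale degree 1 → I6.
Ebm has root Eb, degree 3 in Cb major, so iii.
Cb7: chromatic; Cb is V of IV, so V7/IV.
Fb has root Fb, degree 4 in Cb major, so IV.
Gb7: dominant seventh chord on Gb = scale degree 5 → V7.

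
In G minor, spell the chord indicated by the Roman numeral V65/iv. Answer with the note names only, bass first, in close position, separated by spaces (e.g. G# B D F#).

B D F G

The slash means an applied dominant: we want the dominant of iv. In G minor, iv is C minor, and its dominant is built on G.
Building a dominant seventh chord on G gives G-B-D-F.
With the 65 figure the chord is in first inversion; from the bass B upward in close position it reads B-D-F-G.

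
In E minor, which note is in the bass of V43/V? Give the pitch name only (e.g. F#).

The applied chord V43/V is rooted on F#: F#-A#-C#-E.
The figure 43 means second inversion — the fifth is in the bass.

C#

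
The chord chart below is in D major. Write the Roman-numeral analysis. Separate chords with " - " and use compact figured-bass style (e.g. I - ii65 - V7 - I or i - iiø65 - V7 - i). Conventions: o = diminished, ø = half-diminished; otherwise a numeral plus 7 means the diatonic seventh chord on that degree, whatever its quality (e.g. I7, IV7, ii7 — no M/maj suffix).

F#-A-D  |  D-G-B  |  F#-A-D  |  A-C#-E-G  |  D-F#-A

I6 - IV64 - I6 - V7 - I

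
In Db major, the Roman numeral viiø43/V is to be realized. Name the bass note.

Db

The applied chord viiø43/V is rooted on G: G-Bb-Db-F.
The figure 43 means second inversion — the fifth is in the bass.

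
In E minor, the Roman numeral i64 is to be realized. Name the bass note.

B

i in E minor has root E; the chord is E-G-B.
The figure 64 means second inversion — the fifth is in the bass.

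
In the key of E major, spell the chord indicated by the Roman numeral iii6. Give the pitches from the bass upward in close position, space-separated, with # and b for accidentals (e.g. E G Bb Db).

B D# G#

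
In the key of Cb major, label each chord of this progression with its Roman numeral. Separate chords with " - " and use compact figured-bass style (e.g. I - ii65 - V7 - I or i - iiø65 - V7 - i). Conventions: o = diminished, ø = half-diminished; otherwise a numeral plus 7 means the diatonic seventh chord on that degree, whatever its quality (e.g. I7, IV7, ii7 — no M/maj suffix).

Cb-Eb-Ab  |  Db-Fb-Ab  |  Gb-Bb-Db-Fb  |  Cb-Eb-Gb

vi6 - ii - V7 - I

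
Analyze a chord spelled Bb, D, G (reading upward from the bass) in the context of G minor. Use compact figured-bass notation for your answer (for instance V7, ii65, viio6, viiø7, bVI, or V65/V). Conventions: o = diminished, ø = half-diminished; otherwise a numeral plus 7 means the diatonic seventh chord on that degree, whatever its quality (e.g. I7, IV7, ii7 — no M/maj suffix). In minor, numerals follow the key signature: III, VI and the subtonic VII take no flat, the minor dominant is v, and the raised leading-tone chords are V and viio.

i6

Stacked in thirds the chord is G-Bb-D: a minor triad on G.
In G minor, G is the tonic; the diatonic minor triad there is i.
With Bb in the bass the chord is in first inversion, so the figured bass is 6.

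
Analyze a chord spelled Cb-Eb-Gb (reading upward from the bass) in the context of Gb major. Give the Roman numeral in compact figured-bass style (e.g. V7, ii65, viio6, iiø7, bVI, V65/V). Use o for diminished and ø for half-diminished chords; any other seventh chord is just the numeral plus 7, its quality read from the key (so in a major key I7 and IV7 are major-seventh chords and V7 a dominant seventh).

Stacked in thirds the chord is Cb-Eb-Gb: a major triad on Cb.
Cb is scale degree 4 in Gb major, and a major triad on that degree is written IV.

IV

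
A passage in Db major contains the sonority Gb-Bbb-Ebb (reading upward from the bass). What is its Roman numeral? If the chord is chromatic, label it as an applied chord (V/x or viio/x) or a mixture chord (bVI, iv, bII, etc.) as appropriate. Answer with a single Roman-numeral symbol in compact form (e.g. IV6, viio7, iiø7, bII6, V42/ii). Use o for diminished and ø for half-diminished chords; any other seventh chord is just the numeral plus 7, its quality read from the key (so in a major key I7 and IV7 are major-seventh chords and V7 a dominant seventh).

The pitches Ebb-Gb-Bbb form a major triad rooted on Ebb.
Ebb is the lowered second degree of Db major (diatonic 2 would be Eb). This is the Neapolitan sixth — a major triad on the lowered second degree, here in its customary first inversion.
With Gb in the bass the chord is in first inversion, so the figured bass is 6.

bII6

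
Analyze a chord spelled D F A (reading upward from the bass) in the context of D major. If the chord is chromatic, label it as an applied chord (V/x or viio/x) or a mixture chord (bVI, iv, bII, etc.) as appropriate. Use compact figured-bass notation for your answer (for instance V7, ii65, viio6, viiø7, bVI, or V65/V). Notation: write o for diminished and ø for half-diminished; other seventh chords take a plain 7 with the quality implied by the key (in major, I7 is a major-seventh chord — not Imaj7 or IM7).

i

The pitches D-F-A form a minor triad rooted on D.
D is the first degree of D major. This is the minor tonic, borrowed from the parallel minor.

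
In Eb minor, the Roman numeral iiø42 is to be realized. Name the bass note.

iiø in Eb minor has root F; the chord is F-Ab-Cb-Eb.
The figure 42 means third inversion — the seventh is in the bass.

Eb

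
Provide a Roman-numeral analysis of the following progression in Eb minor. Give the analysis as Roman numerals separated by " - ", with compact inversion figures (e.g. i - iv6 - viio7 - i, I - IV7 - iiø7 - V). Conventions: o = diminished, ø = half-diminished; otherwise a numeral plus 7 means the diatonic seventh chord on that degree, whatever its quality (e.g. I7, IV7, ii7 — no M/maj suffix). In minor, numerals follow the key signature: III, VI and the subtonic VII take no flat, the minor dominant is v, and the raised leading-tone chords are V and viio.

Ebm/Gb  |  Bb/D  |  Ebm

Ebm/Gb has root Eb, degree 1 in Eb minor, so i6.
Bb/D has root Bb, degree 5 in Eb minor, so V6.
Ebm has root Eb, degree 1 in Eb minor, so i.

i6 - V6 - i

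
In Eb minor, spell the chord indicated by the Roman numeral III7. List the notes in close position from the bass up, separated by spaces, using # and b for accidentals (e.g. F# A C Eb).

In Eb minor, the mediant is Gb, and the diatonic chord built there is a major seventh chord.
Stacking thirds from Gb gives Gb-Bb-Db-F.

Gb Bb Db F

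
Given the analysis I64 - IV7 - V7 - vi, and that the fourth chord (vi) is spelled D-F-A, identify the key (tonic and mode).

F major

The chord Dm is a minor triad rooted on D; its label is vi.
If D is scale degree 6 and the mode makes that degree carry a minor triad, the tonic is F and the mode is major.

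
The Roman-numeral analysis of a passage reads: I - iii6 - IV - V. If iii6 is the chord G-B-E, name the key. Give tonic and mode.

C major

iii6 is given as G-B-E — a minor triad with root E.
Counting down 2 scale steps from E places the tonic on C; a minor triad on degree 3 is diatonic only in major.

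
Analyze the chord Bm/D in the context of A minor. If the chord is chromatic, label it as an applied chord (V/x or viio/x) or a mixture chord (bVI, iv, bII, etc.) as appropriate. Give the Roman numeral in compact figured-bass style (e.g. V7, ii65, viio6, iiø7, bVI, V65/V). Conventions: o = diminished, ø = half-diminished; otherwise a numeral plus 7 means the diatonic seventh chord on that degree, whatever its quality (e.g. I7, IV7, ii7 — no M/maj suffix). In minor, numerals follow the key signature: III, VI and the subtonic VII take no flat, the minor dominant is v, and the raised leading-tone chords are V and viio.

ii6

Stacked in thirds the chord is B-D-F#: a minor triad on B.
B is the second degree of A minor. This is the minor supertonic, borrowed from the parallel major (the Dorian ii).
With D in the bass the chord is in first inversion, so the figured bass is 6.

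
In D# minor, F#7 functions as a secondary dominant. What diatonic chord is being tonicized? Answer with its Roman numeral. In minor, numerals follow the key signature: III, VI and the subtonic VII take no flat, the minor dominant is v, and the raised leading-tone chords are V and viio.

VI

The chord is a dominant seventh chord on F#.
A dominant resolves down a perfect fifth: F# → B. In D# minor, B is scale degree 6, i.e. VI.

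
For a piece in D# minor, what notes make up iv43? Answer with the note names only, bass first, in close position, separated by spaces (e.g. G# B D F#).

D# F# G# B

The numeral's case and figure indicate a minor seventh chord. In D# minor its root, scale degree 4, is G#.
Stacking thirds from G# gives G#-B-D#-F#.
The figured bass 43 indicates second inversion, placing the fifth (D#) in the bass: D#-F#-G#-B.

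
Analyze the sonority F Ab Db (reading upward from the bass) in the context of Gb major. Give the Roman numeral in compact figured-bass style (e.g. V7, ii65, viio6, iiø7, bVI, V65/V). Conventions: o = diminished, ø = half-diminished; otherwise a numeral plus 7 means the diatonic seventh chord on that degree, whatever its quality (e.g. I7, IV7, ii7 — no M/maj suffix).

V6

The pitches Db-F-Ab form a major triad rooted on Db.
In Gb major, Db is the dominant; the diatonic major triad there is V.
With F in the bass the chord is in first inversion, so the figured bass is 6.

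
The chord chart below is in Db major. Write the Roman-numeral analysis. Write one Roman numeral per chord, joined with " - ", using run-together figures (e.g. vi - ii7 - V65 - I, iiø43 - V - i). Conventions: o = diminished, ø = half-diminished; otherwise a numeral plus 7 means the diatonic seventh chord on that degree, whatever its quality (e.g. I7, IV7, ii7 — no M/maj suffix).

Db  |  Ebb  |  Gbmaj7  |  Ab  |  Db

I - bII - IV7 - V - I

Db: root Db is the tonic; major triad there is I.
Ebb: Ebb with this quality isn't in the key; a major triad on b2 is the Neapolitan chord, bII.
Gbmaj7 has root Gb, degree 4 in Db major, so IV7.
Ab: major triad on Ab = scale degree 5 → V.
Db has root Db, degree 1 in Db major, so I.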